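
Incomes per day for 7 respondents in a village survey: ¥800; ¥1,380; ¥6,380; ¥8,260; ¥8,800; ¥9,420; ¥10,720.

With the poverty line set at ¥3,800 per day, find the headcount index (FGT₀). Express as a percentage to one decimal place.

2 of the 7 respondents have income below ¥3,800.
H = 2/7 = 28.6%.

28.6%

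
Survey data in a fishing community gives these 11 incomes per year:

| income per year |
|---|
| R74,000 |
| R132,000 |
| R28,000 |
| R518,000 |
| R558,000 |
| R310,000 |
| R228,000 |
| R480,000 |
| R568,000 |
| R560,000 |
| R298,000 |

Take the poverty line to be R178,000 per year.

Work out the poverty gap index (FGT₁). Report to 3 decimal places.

Poor units: R28,000, R74,000, R132,000 (q = 3 of N = 11).
Relative gaps: (178000−28000)/178000 = 0.8427; (178000−74000)/178000 = 0.5843; (178000−132000)/178000 = 0.2584.
Σ = 1.685393. Dividing by the full population N = 11 gives P₁ = 0.153.

0.153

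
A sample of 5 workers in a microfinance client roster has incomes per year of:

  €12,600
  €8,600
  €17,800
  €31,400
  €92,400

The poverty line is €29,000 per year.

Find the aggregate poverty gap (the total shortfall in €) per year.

€48,000

Incomes under z: €8,600, €12,600, €17,800 (q = 3 of N = 5).
Individual gaps: 29000−8600 = 20400; 29000−12600 = 16400; 29000−17800 = 11200.
Aggregate gap = €48,000.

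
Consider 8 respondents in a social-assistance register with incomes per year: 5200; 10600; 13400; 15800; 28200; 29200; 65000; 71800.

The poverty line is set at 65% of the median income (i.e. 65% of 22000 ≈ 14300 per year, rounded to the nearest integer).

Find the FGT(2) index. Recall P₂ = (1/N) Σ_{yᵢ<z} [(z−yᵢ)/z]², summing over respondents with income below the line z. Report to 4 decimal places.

Incomes under z: 5200, 10600, 13400 (q = 3 of N = 8).
Relative gaps: (14300−5200)/14300 = 0.6364; (14300−10600)/14300 = 0.2587; (14300−13400)/14300 = 0.0629.
Squared: 0.4050; 0.0669; 0.0040.
Sum = 0.475867; P₂ = 0.475867 / 8 = 0.0595.

0.0595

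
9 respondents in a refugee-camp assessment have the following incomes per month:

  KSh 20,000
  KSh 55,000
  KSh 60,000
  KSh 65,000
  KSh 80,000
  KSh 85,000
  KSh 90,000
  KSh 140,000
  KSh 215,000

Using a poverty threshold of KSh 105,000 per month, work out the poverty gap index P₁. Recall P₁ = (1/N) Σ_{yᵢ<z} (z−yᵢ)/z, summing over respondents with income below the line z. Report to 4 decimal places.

0.2963

Below z: KSh 20,000, KSh 55,000, KSh 60,000, KSh 65,000, KSh 80,000, KSh 85,000, KSh 90,000 (q = 7 of N = 9).
Gap ratios (z−y)/z: (105000−20000)/105000 = 0.8095; (105000−55000)/105000 = 0.4762; (105000−60000)/105000 = 0.4286; (105000−65000)/105000 = 0.3810; (105000−80000)/105000 = 0.2381; (105000−85000)/105000 = 0.1905; (105000−90000)/105000 = 0.1429.
Sum of shortfalls = 2.666667; P₁ averages over all N: 2.666667 / 9 = 0.2963.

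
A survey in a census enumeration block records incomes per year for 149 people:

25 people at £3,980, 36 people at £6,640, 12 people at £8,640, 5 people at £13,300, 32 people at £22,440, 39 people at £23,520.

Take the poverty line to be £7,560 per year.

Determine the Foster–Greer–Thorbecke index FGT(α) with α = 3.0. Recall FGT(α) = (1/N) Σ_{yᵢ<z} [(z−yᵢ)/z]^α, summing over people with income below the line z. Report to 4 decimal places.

Below z: 25×£3,980, 36×£6,640 (q = 61 of N = 149).
Normalized shortfalls: (7560−3980)/7560 = 0.4735 (×25); (7560−6640)/7560 = 0.1217 (×36).
Raised to α = 3.0: 0.10619 (×25); 0.00180 (×36).
Sum = 2.719629; FGT(3.0) = 2.719629 / 149 = 0.0183.

0.0183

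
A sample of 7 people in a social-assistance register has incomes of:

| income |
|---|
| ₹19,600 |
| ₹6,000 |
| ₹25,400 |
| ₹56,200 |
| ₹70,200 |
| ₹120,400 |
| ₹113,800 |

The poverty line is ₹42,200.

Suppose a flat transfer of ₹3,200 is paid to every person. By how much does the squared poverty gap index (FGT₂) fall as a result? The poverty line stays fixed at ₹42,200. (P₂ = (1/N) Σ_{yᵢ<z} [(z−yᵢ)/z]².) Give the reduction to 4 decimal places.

Before: below the line — ₹6,000, ₹19,600, ₹25,400; squared poverty gap index (FGT₂) = 0.168736.
After the ₹3,200 transfer: below the line — ₹9,200, ₹22,800, ₹28,600; squared poverty gap index (FGT₂) = 0.132387.
Reduction = 0.168736 − 0.132387 = 0.0363.

0.0363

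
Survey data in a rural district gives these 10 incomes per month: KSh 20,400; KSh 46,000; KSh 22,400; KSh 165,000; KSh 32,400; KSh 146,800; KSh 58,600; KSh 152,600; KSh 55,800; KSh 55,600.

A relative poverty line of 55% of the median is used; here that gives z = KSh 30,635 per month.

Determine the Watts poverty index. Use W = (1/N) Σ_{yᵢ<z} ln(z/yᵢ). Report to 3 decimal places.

0.072

Poor units: KSh 20,400, KSh 22,400 (q = 2 of N = 10).
Log gaps: ln(30635/20400) = 0.4066; ln(30635/22400) = 0.3131.
W = 0.719690 / 10 = 0.072.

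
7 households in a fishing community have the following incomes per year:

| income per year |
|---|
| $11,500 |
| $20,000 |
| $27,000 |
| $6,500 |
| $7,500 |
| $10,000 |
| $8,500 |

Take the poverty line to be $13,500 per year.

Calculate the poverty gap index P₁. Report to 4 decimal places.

Poor units: $6,500, $7,500, $8,500, $10,000, $11,500 (q = 5 of N = 7).
Shortfall ratios: (13500−6500)/13500 = 0.5185; (13500−7500)/13500 = 0.4444; (13500−8500)/13500 = 0.3704; (13500−10000)/13500 = 0.2593; (13500−11500)/13500 = 0.1481.
Σ = 1.740741. Dividing by the full population N = 7 gives P₁ = 0.2487.

0.2487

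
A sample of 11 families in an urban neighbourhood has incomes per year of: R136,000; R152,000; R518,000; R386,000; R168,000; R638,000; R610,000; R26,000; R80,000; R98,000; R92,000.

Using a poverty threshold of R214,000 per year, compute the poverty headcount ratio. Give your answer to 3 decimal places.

0.636

7 of the 11 families have income below R214,000.
H = 7/11 = 0.636.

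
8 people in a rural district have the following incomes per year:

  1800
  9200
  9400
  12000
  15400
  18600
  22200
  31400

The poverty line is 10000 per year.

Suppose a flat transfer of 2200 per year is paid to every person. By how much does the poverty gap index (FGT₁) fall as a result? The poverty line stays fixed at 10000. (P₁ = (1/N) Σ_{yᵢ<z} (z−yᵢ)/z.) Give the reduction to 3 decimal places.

Before: below the line — 1800, 9200, 9400; poverty gap index (FGT₁) = 0.12000.
After the 2200 transfer: below the line — 4000; poverty gap index (FGT₁) = 0.07500.
Reduction = 0.12000 − 0.07500 = 0.045.

0.045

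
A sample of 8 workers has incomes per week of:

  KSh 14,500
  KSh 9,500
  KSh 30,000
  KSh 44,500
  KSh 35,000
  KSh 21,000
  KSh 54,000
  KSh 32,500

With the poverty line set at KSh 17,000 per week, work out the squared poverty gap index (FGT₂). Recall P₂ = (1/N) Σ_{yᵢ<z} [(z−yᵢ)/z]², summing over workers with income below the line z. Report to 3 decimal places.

Below the line: KSh 9,500, KSh 14,500 (q = 2 of N = 8).
Normalized shortfalls: (17000−9500)/17000 = 0.4412; (17000−14500)/17000 = 0.1471.
Squared: 0.1946; 0.0216.
Sum = 0.216263; P₂ = 0.216263 / 8 = 0.027.

0.027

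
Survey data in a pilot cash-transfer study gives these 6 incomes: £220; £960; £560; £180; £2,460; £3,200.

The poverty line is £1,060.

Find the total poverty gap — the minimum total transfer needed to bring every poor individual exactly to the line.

Below z: £180, £220, £560, £960 (q = 4 of N = 6).
Individual gaps: 1060−180 = 880; 1060−220 = 840; 1060−560 = 500; 1060−960 = 100.
Aggregate gap = £2,320.

£2,320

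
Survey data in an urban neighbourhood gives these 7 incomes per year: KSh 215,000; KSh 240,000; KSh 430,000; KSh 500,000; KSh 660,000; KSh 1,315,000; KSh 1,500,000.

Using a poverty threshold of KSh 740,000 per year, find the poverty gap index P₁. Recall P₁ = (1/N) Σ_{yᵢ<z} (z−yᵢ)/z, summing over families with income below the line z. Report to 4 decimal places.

0.3195

Incomes under z: KSh 215,000, KSh 240,000, KSh 430,000, KSh 500,000, KSh 660,000 (q = 5 of N = 7).
Relative gaps: (740000−215000)/740000 = 0.7095; (740000−240000)/740000 = 0.6757; (740000−430000)/740000 = 0.4189; (740000−500000)/740000 = 0.3243; (740000−660000)/740000 = 0.1081.
Sum of shortfalls = 2.236486; P₁ averages over all N: 2.236486 / 7 = 0.3195.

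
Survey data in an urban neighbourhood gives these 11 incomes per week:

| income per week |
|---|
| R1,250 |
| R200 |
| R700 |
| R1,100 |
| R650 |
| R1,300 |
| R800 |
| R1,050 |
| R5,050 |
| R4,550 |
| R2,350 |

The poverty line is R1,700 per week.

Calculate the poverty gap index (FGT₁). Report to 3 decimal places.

0.350

Below z: R200, R650, R700, R800, R1,050, R1,100, R1,250, R1,300 (q = 8 of N = 11).
Relative gaps: (1700−200)/1700 = 0.8824; (1700−650)/1700 = 0.6176; (1700−700)/1700 = 0.5882; (1700−800)/1700 = 0.5294; (1700−1050)/1700 = 0.3824; (1700−1100)/1700 = 0.3529; (1700−1250)/1700 = 0.2647; (1700−1300)/1700 = 0.2353.
Σ = 3.852941. Dividing by the full population N = 11 gives P₁ = 0.350.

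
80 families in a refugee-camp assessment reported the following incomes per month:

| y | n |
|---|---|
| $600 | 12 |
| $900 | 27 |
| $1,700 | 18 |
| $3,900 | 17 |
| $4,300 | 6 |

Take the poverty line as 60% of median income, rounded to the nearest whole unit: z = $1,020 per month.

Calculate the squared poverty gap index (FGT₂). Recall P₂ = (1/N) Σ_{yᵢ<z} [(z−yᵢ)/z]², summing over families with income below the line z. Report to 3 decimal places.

Incomes under z: 12×$600, 27×$900 (q = 39 of N = 80).
Normalized shortfalls: (1020−600)/1020 = 0.4118 (×12); (1020−900)/1020 = 0.1176 (×27).
Squared: 0.1696 (×12); 0.0138 (×27).
Sum = 2.408304; P₂ = 2.408304 / 80 = 0.030.

0.030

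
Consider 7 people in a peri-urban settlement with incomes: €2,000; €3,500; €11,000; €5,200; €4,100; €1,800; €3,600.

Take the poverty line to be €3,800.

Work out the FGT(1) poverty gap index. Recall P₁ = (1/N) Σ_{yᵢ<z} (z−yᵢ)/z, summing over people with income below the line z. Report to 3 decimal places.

Poor units: €1,800, €2,000, €3,500, €3,600 (q = 4 of N = 7).
Relative gaps: (3800−1800)/3800 = 0.5263; (3800−2000)/3800 = 0.4737; (3800−3500)/3800 = 0.0789; (3800−3600)/3800 = 0.0526.
Σ = 1.131579. Dividing by the full population N = 7 gives P₁ = 0.162.

0.162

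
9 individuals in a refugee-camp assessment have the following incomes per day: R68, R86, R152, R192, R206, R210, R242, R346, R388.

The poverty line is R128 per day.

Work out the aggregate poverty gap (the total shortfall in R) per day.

Poor units: R68, R86 (q = 2 of N = 9).
Individual gaps: 128−68 = 60; 128−86 = 42.
Aggregate gap = R102.

R102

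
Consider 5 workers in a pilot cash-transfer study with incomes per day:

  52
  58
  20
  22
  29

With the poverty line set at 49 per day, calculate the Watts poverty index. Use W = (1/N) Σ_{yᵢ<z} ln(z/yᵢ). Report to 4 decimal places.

0.4443

Below the line: 20, 22, 29 (q = 3 of N = 5).
Log gaps: ln(49/20) = 0.8961; ln(49/22) = 0.8008; ln(49/29) = 0.5245.
W = 2.221390 / 5 = 0.4443.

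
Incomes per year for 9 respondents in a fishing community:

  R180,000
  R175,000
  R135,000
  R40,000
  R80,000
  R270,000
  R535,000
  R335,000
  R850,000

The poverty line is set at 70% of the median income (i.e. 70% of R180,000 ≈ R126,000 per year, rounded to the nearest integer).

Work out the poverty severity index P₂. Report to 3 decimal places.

Poor units: R40,000, R80,000 (q = 2 of N = 9).
Gap ratios (z−y)/z: (126000−40000)/126000 = 0.6825; (126000−80000)/126000 = 0.3651.
Squared: 0.4659; 0.1333.
Sum = 0.599143; P₂ = 0.599143 / 9 = 0.067.

0.067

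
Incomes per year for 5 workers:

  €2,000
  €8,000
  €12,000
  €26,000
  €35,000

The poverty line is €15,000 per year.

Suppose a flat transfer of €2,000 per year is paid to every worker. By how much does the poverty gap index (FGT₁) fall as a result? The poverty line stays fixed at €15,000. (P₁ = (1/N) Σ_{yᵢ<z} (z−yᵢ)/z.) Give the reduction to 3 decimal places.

0.080

Before: below the line — €2,000, €8,000, €12,000; poverty gap index (FGT₁) = 0.30667.
After the €2,000 transfer: below the line — €4,000, €10,000, €14,000; poverty gap index (FGT₁) = 0.22667.
Reduction = 0.30667 − 0.22667 = 0.080.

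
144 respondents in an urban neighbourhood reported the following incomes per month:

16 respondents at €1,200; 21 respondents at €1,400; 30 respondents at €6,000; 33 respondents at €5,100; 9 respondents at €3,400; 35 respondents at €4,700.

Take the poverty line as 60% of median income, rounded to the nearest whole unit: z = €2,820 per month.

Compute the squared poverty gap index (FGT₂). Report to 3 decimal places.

Poor units: 16×€1,200, 21×€1,400 (q = 37 of N = 144).
Shortfall ratios: (2820−1200)/2820 = 0.5745 (×16); (2820−1400)/2820 = 0.5035 (×21).
Squared: 0.3300 (×16); 0.2536 (×21).
Sum = 10.604949; P₂ = 10.604949 / 144 = 0.074.

0.074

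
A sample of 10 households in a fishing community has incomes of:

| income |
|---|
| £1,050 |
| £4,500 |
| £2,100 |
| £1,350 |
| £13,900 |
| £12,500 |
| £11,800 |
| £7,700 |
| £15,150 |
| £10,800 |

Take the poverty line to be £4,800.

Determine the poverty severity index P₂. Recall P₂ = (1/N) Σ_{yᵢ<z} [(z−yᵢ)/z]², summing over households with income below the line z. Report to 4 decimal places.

Poor units: £1,050, £1,350, £2,100, £4,500 (q = 4 of N = 10).
Relative gaps: (4800−1050)/4800 = 0.7812; (4800−1350)/4800 = 0.7188; (4800−2100)/4800 = 0.5625; (4800−4500)/4800 = 0.0625.
Squared: 0.6104; 0.5166; 0.3164; 0.0039.
Sum = 1.447266; P₂ = 1.447266 / 10 = 0.1447.

0.1447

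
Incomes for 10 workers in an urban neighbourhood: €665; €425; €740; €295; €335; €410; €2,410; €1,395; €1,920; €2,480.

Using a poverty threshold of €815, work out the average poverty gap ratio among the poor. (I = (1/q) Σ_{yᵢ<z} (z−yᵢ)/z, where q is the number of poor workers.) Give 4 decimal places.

Poor units: €295, €335, €410, €425, €665, €740 (q = 6 of N = 10).
Shortfall ratios (z−y)/z: 0.6380, 0.5890, 0.4969, 0.4785, 0.1840, 0.0920; sum = 2.478528.
The income-gap ratio divides by q (the poor only): 2.478528 / 6 = 0.4131.

0.4131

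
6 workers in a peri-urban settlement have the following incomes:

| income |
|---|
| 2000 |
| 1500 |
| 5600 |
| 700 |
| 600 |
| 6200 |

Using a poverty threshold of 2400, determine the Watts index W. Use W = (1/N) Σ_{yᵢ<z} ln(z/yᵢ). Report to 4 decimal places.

0.5451

Incomes under z: 600, 700, 1500, 2000 (q = 4 of N = 6).
ln(z/y) terms: ln(2400/600) = 1.3863; ln(2400/700) = 1.2321; ln(2400/1500) = 0.4700; ln(2400/2000) = 0.1823.
W = 3.270763 / 6 = 0.5451.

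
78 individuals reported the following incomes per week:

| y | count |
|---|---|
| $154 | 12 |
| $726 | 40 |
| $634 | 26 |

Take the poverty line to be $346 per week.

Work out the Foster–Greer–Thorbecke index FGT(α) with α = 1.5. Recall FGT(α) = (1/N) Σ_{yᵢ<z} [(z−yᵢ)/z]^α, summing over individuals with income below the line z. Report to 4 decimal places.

0.0636

Poor units: 12×$154 (q = 12 of N = 78).
Shortfall ratios: (346−154)/346 = 0.5549 (×12).
Raised to α = 1.5: 0.41337 (×12).
Sum = 4.960426; FGT(1.5) = 4.960426 / 78 = 0.0636.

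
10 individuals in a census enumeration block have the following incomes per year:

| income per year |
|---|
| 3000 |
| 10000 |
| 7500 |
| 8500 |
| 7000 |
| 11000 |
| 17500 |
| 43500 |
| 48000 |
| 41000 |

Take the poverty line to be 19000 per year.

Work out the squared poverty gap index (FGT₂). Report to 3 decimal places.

Incomes under z: 3000, 7000, 7500, 8500, 10000, 11000, 17500 (q = 7 of N = 10).
Gap ratios (z−y)/z: (19000−3000)/19000 = 0.8421; (19000−7000)/19000 = 0.6316; (19000−7500)/19000 = 0.6053; (19000−8500)/19000 = 0.5526; (19000−10000)/19000 = 0.4737; (19000−11000)/19000 = 0.4211; (19000−17500)/19000 = 0.0789.
Squared: 0.7091; 0.3989; 0.3663; 0.3054; 0.2244; 0.1773; 0.0062.
Sum = 2.187673; P₂ = 2.187673 / 10 = 0.219.

0.219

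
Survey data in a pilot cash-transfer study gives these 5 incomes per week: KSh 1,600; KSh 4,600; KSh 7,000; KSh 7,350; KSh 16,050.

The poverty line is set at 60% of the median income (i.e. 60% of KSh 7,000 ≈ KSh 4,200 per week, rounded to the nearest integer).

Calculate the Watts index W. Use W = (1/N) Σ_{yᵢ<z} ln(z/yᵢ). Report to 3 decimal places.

0.193

Below the line: KSh 1,600 (q = 1 of N = 5).
ln(z/y) terms: ln(4200/1600) = 0.9651.
W = 0.965081 / 5 = 0.193.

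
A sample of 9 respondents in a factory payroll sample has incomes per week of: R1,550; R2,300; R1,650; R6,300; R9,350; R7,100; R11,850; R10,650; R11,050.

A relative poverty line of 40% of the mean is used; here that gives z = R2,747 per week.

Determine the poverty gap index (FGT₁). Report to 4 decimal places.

Below the line: R1,550, R1,650, R2,300 (q = 3 of N = 9).
Relative gaps: (2747−1550)/2747 = 0.4357; (2747−1650)/2747 = 0.3993; (2747−2300)/2747 = 0.1627.
Σ = 0.997816. Dividing by the full population N = 9 gives P₁ = 0.1109.

0.1109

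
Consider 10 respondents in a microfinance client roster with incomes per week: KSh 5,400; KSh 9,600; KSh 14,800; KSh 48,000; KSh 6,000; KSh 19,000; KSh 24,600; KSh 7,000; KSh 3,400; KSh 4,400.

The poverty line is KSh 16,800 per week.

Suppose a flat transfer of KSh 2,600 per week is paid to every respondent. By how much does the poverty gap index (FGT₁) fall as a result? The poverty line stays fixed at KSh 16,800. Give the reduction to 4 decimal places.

0.1048

Before: below the line — KSh 3,400, KSh 4,400, KSh 5,400, KSh 6,000, KSh 7,000, KSh 9,600, KSh 14,800; poverty gap index (FGT₁) = 0.398810.
After the KSh 2,600 transfer: below the line — KSh 6,000, KSh 7,000, KSh 8,000, KSh 8,600, KSh 9,600, KSh 12,200; poverty gap index (FGT₁) = 0.294048.
Reduction = 0.398810 − 0.294048 = 0.1048.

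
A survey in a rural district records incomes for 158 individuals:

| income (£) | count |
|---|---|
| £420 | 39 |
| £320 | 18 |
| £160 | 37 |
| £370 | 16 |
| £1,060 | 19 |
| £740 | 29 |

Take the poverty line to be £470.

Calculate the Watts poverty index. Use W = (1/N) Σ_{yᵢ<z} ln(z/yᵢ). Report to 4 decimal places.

Below z: 37×£160, 18×£320, 16×£370, 39×£420 (q = 110 of N = 158).
Log gaps: ln(470/160) = 1.0776 (×37); ln(470/320) = 0.3844 (×18); ln(470/370) = 0.2392 (×16); ln(470/420) = 0.1125 (×39).
W = 55.003405 / 158 = 0.3481.

0.3481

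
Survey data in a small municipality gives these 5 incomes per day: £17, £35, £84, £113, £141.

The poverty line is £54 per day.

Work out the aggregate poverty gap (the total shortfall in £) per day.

£56

Incomes under z: £17, £35 (q = 2 of N = 5).
Individual gaps: 54−17 = 37; 54−35 = 19.
Aggregate gap = £56.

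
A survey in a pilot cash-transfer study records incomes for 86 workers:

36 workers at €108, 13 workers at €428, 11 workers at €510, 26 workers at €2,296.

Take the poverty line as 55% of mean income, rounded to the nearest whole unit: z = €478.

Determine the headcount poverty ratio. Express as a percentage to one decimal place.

49 of the 86 workers have income below €478.
H = 49/86 = 57.0%.

57.0%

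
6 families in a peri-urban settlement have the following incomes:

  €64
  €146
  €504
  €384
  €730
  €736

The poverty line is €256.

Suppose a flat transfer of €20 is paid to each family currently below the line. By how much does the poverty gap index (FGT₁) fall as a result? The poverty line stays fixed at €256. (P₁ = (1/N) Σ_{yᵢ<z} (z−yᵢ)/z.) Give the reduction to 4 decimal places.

Before: below the line — €64, €146; poverty gap index (FGT₁) = 0.196615.
After the €20 transfer: below the line — €84, €166; poverty gap index (FGT₁) = 0.170573.
Reduction = 0.196615 − 0.170573 = 0.0260.

0.0260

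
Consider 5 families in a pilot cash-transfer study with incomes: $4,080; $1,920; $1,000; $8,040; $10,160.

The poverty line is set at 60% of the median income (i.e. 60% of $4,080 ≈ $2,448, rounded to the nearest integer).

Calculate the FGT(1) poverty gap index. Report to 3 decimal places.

0.161

Poor units: $1,000, $1,920 (q = 2 of N = 5).
Gap ratios (z−y)/z: (2448−1000)/2448 = 0.5915; (2448−1920)/2448 = 0.2157.
Σ = 0.807190. Dividing by the full population N = 5 gives P₁ = 0.161.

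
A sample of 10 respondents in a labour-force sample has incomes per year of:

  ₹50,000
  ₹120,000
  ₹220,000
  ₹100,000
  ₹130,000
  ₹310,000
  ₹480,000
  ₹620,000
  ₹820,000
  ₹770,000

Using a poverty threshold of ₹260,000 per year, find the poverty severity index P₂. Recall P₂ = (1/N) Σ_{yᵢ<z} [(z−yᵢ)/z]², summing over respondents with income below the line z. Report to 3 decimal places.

Below z: ₹50,000, ₹100,000, ₹120,000, ₹130,000, ₹220,000 (q = 5 of N = 10).
Gap ratios (z−y)/z: (260000−50000)/260000 = 0.8077; (260000−100000)/260000 = 0.6154; (260000−120000)/260000 = 0.5385; (260000−130000)/260000 = 0.5000; (260000−220000)/260000 = 0.1538.
Squared: 0.6524; 0.3787; 0.2899; 0.2500; 0.0237.
Sum = 1.594675; P₂ = 1.594675 / 10 = 0.159.

0.159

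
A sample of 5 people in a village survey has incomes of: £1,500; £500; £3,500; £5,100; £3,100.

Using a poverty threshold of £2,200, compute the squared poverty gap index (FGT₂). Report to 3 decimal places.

0.140

Below z: £500, £1,500 (q = 2 of N = 5).
Shortfall ratios: (2200−500)/2200 = 0.7727; (2200−1500)/2200 = 0.3182.
Squared: 0.5971; 0.1012.
Sum = 0.698347; P₂ = 0.698347 / 5 = 0.140.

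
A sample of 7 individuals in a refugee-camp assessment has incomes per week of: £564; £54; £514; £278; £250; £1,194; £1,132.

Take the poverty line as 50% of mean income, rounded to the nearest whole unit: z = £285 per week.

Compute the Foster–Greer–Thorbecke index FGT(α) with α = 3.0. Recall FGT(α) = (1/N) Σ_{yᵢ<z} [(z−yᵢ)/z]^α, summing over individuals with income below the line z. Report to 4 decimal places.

Below the line: £54, £250, £278 (q = 3 of N = 7).
Normalized shortfalls: (285−54)/285 = 0.8105; (285−250)/285 = 0.1228; (285−278)/285 = 0.0246.
Raised to α = 3.0: 0.53248; 0.00185; 0.00001.
Sum = 0.534345; FGT(3.0) = 0.534345 / 7 = 0.0763.

0.0763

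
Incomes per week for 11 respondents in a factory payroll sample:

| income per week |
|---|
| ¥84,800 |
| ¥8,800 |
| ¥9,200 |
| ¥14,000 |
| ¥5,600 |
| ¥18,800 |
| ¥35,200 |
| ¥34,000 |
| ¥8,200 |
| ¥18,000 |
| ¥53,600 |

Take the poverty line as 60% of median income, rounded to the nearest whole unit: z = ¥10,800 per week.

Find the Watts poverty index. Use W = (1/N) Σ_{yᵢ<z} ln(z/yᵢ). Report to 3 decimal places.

Below the line: ¥5,600, ¥8,200, ¥8,800, ¥9,200 (q = 4 of N = 11).
Log shortfalls: ln(10800/5600) = 0.6568; ln(10800/8200) = 0.2754; ln(10800/8800) = 0.2048; ln(10800/9200) = 0.1603.
W = 1.297329 / 11 = 0.118.

0.118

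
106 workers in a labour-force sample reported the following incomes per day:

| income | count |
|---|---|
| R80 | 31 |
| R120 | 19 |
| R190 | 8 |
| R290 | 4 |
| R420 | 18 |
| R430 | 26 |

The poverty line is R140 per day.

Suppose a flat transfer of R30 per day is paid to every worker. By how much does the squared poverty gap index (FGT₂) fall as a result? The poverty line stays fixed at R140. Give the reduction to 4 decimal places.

Before: below the line — 31×R80, 19×R120; squared poverty gap index (FGT₂) = 0.057374.
After the R30 transfer: below the line — 31×R110; squared poverty gap index (FGT₂) = 0.013429.
Reduction = 0.057374 − 0.013429 = 0.0439.

0.0439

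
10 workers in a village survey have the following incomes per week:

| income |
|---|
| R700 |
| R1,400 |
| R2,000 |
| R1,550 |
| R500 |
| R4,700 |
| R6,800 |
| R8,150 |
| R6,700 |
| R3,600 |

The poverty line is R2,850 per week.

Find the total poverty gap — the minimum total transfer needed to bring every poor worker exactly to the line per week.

Incomes under z: R500, R700, R1,400, R1,550, R2,000 (q = 5 of N = 10).
Individual gaps: 2850−500 = 2350; 2850−700 = 2150; 2850−1400 = 1450; 2850−1550 = 1300; 2850−2000 = 850.
Aggregate gap = R8,100.

R8,100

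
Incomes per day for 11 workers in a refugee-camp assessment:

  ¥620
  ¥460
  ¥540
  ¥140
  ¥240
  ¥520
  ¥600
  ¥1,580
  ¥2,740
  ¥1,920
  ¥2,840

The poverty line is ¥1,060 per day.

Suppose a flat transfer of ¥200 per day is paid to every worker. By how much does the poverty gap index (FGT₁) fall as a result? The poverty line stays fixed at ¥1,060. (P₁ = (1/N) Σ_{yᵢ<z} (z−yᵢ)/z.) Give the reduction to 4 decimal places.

0.1201

Before: below the line — ¥140, ¥240, ¥460, ¥520, ¥540, ¥600, ¥620; poverty gap index (FGT₁) = 0.368782.
After the ¥200 transfer: below the line — ¥340, ¥440, ¥660, ¥720, ¥740, ¥800, ¥820; poverty gap index (FGT₁) = 0.248714.
Reduction = 0.368782 − 0.248714 = 0.1201.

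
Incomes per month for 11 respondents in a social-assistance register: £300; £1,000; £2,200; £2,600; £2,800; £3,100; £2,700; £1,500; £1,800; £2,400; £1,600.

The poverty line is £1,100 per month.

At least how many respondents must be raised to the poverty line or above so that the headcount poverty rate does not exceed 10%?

1

2 of the 11 respondents are poor, so H = 2/11 = 0.182.
A headcount ratio of at most 10% allows at most ⌊0.10 × 11⌋ = 1 poor respondents.
So at least 2 − 1 = 1 must be lifted.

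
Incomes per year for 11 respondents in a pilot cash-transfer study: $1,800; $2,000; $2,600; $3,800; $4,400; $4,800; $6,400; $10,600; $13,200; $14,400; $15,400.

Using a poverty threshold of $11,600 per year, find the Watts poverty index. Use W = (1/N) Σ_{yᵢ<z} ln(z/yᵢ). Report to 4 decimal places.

Incomes under z: $1,800, $2,000, $2,600, $3,800, $4,400, $4,800, $6,400, $10,600 (q = 8 of N = 11).
Log gaps: ln(11600/1800) = 1.8632; ln(11600/2000) = 1.7579; ln(11600/2600) = 1.4955; ln(11600/3800) = 1.1160; ln(11600/4400) = 0.9694; ln(11600/4800) = 0.8824; ln(11600/6400) = 0.5947; ln(11600/10600) = 0.0902.
W = 8.769222 / 11 = 0.7972.

0.7972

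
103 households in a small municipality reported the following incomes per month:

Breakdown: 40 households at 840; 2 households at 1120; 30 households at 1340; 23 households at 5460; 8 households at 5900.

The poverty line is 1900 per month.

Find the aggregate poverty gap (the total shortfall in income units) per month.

60760

Poor units: 40×840, 2×1120, 30×1340 (q = 72 of N = 103).
Individual gaps: 40×(1900−840) = 42400; 2×(1900−1120) = 1560; 30×(1900−1340) = 16800.
Aggregate gap = 60760.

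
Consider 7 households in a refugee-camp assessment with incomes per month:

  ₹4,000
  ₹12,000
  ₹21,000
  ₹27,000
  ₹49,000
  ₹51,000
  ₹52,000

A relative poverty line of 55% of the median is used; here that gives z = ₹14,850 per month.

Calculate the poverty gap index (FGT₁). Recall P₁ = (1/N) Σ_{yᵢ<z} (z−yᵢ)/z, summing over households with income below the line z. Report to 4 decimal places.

Below z: ₹4,000, ₹12,000 (q = 2 of N = 7).
Normalized shortfalls: (14850−4000)/14850 = 0.7306; (14850−12000)/14850 = 0.1919.
Sum of shortfalls = 0.922559; P₁ averages over all N: 0.922559 / 7 = 0.1318.

0.1318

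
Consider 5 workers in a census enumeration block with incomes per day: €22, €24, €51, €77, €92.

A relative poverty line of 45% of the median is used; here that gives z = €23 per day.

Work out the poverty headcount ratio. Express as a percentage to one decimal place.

20.0%

1 of the 5 workers have income below €23.
H = 1/5 = 20.0%.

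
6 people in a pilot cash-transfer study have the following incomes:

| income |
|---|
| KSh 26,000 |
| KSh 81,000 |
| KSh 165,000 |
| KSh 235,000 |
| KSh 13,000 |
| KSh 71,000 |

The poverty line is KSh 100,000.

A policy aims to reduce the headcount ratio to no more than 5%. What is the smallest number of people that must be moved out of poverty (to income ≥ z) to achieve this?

4

Currently q = 4 of N = 6 are below the line (H = 0.667).
A headcount ratio of at most 5% allows at most ⌊0.05 × 6⌋ = 0 poor people.
So at least 4 − 0 = 4 must be lifted.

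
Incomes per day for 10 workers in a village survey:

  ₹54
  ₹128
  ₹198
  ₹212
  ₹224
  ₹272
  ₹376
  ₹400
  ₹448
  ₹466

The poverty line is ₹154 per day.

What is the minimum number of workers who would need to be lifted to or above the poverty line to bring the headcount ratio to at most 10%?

Currently q = 2 of N = 10 are below the line (H = 0.200).
A headcount ratio of at most 10% allows at most ⌊0.10 × 10⌋ = 1 poor workers.
So at least 2 − 1 = 1 must be lifted.

1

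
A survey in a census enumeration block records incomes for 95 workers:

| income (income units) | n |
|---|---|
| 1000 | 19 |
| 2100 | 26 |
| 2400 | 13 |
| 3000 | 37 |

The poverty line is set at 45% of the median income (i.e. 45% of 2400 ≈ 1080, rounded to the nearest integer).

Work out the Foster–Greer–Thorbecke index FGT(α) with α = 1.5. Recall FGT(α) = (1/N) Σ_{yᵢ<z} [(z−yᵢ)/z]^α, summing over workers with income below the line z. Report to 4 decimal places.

Poor units: 19×1000 (q = 19 of N = 95).
Shortfall ratios: (1080−1000)/1080 = 0.0741 (×19).
Raised to α = 1.5: 0.02016 (×19).
Sum = 0.383048; FGT(1.5) = 0.383048 / 95 = 0.0040.

0.0040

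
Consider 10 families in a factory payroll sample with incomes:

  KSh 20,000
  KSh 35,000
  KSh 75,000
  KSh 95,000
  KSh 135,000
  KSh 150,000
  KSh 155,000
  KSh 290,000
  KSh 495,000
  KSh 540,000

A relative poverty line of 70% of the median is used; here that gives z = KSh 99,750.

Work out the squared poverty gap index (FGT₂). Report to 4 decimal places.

Below z: KSh 20,000, KSh 35,000, KSh 75,000, KSh 95,000 (q = 4 of N = 10).
Relative gaps: (99750−20000)/99750 = 0.7995; (99750−35000)/99750 = 0.6491; (99750−75000)/99750 = 0.2481; (99750−95000)/99750 = 0.0476.
Squared: 0.6392; 0.4214; 0.0616; 0.0023.
Sum = 1.124390; P₂ = 1.124390 / 10 = 0.1124.

0.1124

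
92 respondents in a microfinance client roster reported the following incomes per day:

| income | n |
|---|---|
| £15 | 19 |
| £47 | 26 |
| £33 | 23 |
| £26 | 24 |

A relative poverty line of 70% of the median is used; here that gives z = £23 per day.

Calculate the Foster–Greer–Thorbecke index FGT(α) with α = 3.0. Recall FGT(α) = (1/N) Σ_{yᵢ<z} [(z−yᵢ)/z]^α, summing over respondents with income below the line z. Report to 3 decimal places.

0.009

Below the line: 19×£15 (q = 19 of N = 92).
Shortfall ratios: (23−15)/23 = 0.3478 (×19).
Raised to α = 3.0: 0.04208 (×19).
Sum = 0.799540; FGT(3.0) = 0.799540 / 92 = 0.009.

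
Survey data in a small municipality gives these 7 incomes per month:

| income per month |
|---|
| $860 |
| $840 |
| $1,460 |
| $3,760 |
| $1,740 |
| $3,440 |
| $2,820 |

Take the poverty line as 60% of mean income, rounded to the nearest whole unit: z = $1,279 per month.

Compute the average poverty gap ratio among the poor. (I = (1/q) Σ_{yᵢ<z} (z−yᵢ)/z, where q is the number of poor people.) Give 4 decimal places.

0.3354

Below the line: $840, $860 (q = 2 of N = 7).
Relative gaps: 0.3432, 0.3276; sum = 0.670837.
The income-gap ratio divides by q (the poor only): 0.670837 / 2 = 0.3354.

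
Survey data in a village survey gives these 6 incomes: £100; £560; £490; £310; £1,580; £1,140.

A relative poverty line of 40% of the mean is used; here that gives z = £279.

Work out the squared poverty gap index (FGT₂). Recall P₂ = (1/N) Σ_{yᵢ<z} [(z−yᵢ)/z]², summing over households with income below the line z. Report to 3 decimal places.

0.069

Below z: £100 (q = 1 of N = 6).
Shortfall ratios: (279−100)/279 = 0.6416.
Squared: 0.4116.
Sum = 0.411621; P₂ = 0.411621 / 6 = 0.069.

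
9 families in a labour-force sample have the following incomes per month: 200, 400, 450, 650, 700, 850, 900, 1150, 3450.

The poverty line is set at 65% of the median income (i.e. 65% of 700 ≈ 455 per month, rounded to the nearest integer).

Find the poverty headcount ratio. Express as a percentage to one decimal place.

3 of the 9 families have income below 455.
H = 3/9 = 33.3%.

33.3%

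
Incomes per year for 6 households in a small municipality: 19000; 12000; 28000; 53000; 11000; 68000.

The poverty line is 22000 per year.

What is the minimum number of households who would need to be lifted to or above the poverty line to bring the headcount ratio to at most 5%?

Currently q = 3 of N = 6 are below the line (H = 0.500).
A headcount ratio of at most 5% allows at most ⌊0.05 × 6⌋ = 0 poor households.
So at least 3 − 0 = 3 must be lifted.

3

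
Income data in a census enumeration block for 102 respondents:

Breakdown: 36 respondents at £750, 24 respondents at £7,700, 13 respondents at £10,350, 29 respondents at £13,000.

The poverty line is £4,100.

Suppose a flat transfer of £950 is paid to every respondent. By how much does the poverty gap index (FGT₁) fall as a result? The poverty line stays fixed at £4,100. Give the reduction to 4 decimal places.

0.0818

Before: below the line — 36×£750; poverty gap index (FGT₁) = 0.288379.
After the £950 transfer: below the line — 36×£1,700; poverty gap index (FGT₁) = 0.206600.
Reduction = 0.288379 − 0.206600 = 0.0818.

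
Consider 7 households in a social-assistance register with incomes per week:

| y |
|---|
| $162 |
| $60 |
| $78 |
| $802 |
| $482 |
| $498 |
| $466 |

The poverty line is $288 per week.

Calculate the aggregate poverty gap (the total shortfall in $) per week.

Incomes under z: $60, $78, $162 (q = 3 of N = 7).
Individual gaps: 288−60 = 228; 288−78 = 210; 288−162 = 126.
Aggregate gap = $564.

$564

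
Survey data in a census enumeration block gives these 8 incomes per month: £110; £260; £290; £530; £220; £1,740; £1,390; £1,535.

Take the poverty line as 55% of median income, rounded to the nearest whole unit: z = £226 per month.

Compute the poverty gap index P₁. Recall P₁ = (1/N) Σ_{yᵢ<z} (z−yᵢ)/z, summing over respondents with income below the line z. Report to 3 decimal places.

Below z: £110, £220 (q = 2 of N = 8).
Relative gaps: (226−110)/226 = 0.5133; (226−220)/226 = 0.0265.
Σ = 0.539823. Dividing by the full population N = 8 gives P₁ = 0.067.

0.067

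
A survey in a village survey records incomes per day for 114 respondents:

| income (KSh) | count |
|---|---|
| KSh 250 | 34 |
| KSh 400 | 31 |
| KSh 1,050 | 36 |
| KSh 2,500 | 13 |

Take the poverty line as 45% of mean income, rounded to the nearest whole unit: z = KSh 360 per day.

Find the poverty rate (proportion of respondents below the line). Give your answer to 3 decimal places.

34 of the 114 respondents have income below KSh 360.
H = 34/114 = 0.298.

0.298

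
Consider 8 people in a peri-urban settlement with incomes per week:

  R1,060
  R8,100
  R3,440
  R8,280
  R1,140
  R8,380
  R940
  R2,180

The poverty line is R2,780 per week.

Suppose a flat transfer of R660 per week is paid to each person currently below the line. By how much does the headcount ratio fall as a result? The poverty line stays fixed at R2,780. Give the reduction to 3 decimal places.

0.125

Before: below the line — R940, R1,060, R1,140, R2,180; headcount ratio = 0.50000.
After the R660 transfer: below the line — R1,600, R1,720, R1,800; headcount ratio = 0.37500.
Reduction = 0.50000 − 0.37500 = 0.125.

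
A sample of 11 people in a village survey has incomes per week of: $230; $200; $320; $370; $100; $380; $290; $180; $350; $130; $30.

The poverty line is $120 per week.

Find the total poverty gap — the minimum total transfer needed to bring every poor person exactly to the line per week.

Incomes under z: $30, $100 (q = 2 of N = 11).
Individual gaps: 120−30 = 90; 120−100 = 20.
Aggregate gap = $110.

$110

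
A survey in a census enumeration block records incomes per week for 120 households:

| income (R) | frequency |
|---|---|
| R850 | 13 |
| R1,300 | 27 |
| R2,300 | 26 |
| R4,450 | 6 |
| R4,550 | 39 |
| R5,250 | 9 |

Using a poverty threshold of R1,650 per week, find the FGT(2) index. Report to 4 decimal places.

Incomes under z: 13×R850, 27×R1,300 (q = 40 of N = 120).
Relative gaps: (1650−850)/1650 = 0.4848 (×13); (1650−1300)/1650 = 0.2121 (×27).
Squared: 0.2351 (×13); 0.0450 (×27).
Sum = 4.270891; P₂ = 4.270891 / 120 = 0.0356.

0.0356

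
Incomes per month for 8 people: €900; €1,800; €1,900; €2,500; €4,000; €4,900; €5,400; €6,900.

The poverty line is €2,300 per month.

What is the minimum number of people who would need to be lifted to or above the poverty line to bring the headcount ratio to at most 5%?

Currently q = 3 of N = 8 are below the line (H = 0.375).
A headcount ratio of at most 5% allows at most ⌊0.05 × 8⌋ = 0 poor people.
So at least 3 − 0 = 3 must be lifted.

3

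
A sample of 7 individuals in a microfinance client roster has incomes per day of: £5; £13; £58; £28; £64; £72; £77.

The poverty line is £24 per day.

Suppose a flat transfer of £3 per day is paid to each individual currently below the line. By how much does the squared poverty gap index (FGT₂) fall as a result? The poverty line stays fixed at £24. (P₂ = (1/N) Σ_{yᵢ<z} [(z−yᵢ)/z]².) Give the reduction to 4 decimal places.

Before: below the line — £5, £13; squared poverty gap index (FGT₂) = 0.119544.
After the £3 transfer: below the line — £8, £16; squared poverty gap index (FGT₂) = 0.079365.
Reduction = 0.119544 − 0.079365 = 0.0402.

0.0402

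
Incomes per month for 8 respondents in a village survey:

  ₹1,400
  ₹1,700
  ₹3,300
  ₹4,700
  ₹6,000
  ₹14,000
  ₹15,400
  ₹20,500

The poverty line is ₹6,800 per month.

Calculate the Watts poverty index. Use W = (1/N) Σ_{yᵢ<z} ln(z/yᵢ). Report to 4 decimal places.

Poor units: ₹1,400, ₹1,700, ₹3,300, ₹4,700, ₹6,000 (q = 5 of N = 8).
Log shortfalls: ln(6800/1400) = 1.5805; ln(6800/1700) = 1.3863; ln(6800/3300) = 0.7230; ln(6800/4700) = 0.3694; ln(6800/6000) = 0.1252.
W = 4.184268 / 8 = 0.5230.

0.5230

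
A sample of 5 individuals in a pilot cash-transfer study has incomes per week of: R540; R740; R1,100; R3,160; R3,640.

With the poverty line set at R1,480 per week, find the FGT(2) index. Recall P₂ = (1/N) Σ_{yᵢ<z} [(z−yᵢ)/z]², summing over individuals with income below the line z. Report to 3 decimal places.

Below z: R540, R740, R1,100 (q = 3 of N = 5).
Normalized shortfalls: (1480−540)/1480 = 0.6351; (1480−740)/1480 = 0.5000; (1480−1100)/1480 = 0.2568.
Squared: 0.4034; 0.2500; 0.0659.
Sum = 0.719321; P₂ = 0.719321 / 5 = 0.144.

0.144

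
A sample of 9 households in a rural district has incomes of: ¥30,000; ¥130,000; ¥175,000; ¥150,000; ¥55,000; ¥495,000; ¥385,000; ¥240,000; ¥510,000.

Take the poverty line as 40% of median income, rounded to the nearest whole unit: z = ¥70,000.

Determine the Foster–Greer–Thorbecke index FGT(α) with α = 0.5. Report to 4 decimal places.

Below z: ¥30,000, ¥55,000 (q = 2 of N = 9).
Gap ratios (z−y)/z: (70000−30000)/70000 = 0.5714; (70000−55000)/70000 = 0.2143.
Raised to α = 0.5: 0.75593; 0.46291.
Sum = 1.218839; FGT(0.5) = 1.218839 / 9 = 0.1354.

0.1354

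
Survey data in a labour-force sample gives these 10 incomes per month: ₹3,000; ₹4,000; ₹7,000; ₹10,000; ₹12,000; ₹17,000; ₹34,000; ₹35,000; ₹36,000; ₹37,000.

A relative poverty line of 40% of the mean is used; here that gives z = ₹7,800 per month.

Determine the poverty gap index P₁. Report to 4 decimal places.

0.1205

Below z: ₹3,000, ₹4,000, ₹7,000 (q = 3 of N = 10).
Normalized shortfalls: (7800−3000)/7800 = 0.6154; (7800−4000)/7800 = 0.4872; (7800−7000)/7800 = 0.1026.
Sum of shortfalls = 1.205128; P₁ averages over all N: 1.205128 / 10 = 0.1205.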